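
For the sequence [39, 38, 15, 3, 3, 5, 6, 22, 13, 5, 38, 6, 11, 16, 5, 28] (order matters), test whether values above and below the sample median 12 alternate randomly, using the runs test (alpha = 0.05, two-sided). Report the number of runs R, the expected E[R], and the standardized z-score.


Step 1: Compute median = 12; label A = above, B = below.
Labels in order: AAABBBBAABABBABA  (n_A = 8, n_B = 8)
Step 2: Count runs R = 9.
Step 3: Under H0 (random ordering), E[R] = 2*n_A*n_B/(n_A+n_B) + 1 = 2*8*8/16 + 1 = 9.0000.
        Var[R] = 2*n_A*n_B*(2*n_A*n_B - n_A - n_B) / ((n_A+n_B)^2 * (n_A+n_B-1)) = 14336/3840 = 3.7333.
        SD[R] = 1.9322.
Step 4: R = E[R], so z = 0 with no continuity correction.
Step 5: Two-sided p-value via normal approximation = 2*(1 - Phi(|z|)) = 1.000000.
Step 6: alpha = 0.05. fail to reject H0.

R = 9, z = 0.0000, p = 1.000000, fail to reject H0.


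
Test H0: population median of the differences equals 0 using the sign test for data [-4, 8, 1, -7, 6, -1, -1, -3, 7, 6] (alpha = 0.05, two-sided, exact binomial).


Step 1: Discard zero differences. Original n = 10; n_eff = number of nonzero differences = 10.
Nonzero differences (with sign): -4, +8, +1, -7, +6, -1, -1, -3, +7, +6
Step 2: Count signs: positive = 5, negative = 5.
Step 3: Under H0: P(positive) = 0.5, so the number of positives S ~ Bin(10, 0.5).
Step 4: Two-sided exact p-value = sum of Bin(10,0.5) probabilities at or below the observed probability = 1.000000.
Step 5: alpha = 0.05. fail to reject H0.

n_eff = 10, pos = 5, neg = 5, p = 1.000000, fail to reject H0.


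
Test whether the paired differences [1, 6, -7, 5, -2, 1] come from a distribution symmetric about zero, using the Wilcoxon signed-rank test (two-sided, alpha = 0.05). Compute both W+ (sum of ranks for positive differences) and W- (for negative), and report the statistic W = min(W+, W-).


Step 1: Drop any zero differences (none here) and take |d_i|.
|d| = [1, 6, 7, 5, 2, 1]
Step 2: Midrank |d_i| (ties get averaged ranks).
ranks: |1|->1.5, |6|->5, |7|->6, |5|->4, |2|->3, |1|->1.5
Step 3: Attach original signs; sum ranks with positive sign and with negative sign.
W+ = 1.5 + 5 + 4 + 1.5 = 12
W- = 6 + 3 = 9
(Check: W+ + W- = 21 should equal n(n+1)/2 = 21.)
Step 4: Test statistic W = min(W+, W-) = 9.
Step 5: Ties in |d|, so use the tie-corrected normal approximation.
        E[W] = n(n+1)/4 = 6*7/4 = 10.5.
        Tie groups: |d|=1 (t=2); sum(t^3 - t) = 6.
        Var[W] = n(n+1)(2n+1)/24 - sum(t^3-t)/48 = 546/24 - 6/48 = 22.625.
        z = (W - E[W]) / sqrt(Var[W]) = (9 - 10.5) / 4.7566 = -0.3154.
        Two-sided p = 2*Phi(z) = 0.752494.
Step 6: alpha = 0.05. fail to reject H0.

W+ = 12, W- = 9, W = min = 9, p = 0.752494, fail to reject H0.


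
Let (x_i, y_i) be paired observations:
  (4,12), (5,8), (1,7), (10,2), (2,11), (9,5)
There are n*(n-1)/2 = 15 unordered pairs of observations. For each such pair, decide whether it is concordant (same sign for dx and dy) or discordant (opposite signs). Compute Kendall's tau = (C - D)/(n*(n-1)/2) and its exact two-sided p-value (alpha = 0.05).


Step 1: Enumerate the 15 unordered pairs (i,j) with i<j and classify each by sign(x_j-x_i) * sign(y_j-y_i).
  (1,2):dx=+1,dy=-4->D; (1,3):dx=-3,dy=-5->C; (1,4):dx=+6,dy=-10->D; (1,5):dx=-2,dy=-1->C
  (1,6):dx=+5,dy=-7->D; (2,3):dx=-4,dy=-1->C; (2,4):dx=+5,dy=-6->D; (2,5):dx=-3,dy=+3->D
  (2,6):dx=+4,dy=-3->D; (3,4):dx=+9,dy=-5->D; (3,5):dx=+1,dy=+4->C; (3,6):dx=+8,dy=-2->D
  (4,5):dx=-8,dy=+9->D; (4,6):dx=-1,dy=+3->D; (5,6):dx=+7,dy=-6->D
Step 2: C = 4, D = 11, total pairs = 15.
Step 3: tau = (C - D)/(n(n-1)/2) = (4 - 11)/15 = -0.466667.
Step 4: Exact two-sided p-value (enumerate n! = 720 permutations of y under H0): p = 0.272222.
Step 5: alpha = 0.05. fail to reject H0.

tau_b = -0.4667 (C=4, D=11), p = 0.272222, fail to reject H0.


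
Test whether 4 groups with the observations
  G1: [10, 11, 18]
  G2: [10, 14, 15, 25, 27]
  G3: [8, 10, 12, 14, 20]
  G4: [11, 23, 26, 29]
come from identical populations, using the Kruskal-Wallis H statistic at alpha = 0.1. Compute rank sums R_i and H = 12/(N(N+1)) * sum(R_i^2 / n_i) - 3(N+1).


Step 1: Combine all N = 17 observations and assign midranks.
sorted (value, group, rank): (8,G3,1), (10,G1,3), (10,G2,3), (10,G3,3), (11,G1,5.5), (11,G4,5.5), (12,G3,7), (14,G2,8.5), (14,G3,8.5), (15,G2,10), (18,G1,11), (20,G3,12), (23,G4,13), (25,G2,14), (26,G4,15), (27,G2,16), (29,G4,17)
Step 2: Sum ranks within each group.
R_1 = 19.5 (n_1 = 3)
R_2 = 51.5 (n_2 = 5)
R_3 = 31.5 (n_3 = 5)
R_4 = 50.5 (n_4 = 4)
Step 3: H = 12/(N(N+1)) * sum(R_i^2/n_i) - 3(N+1)
     = 12/(17*18) * (19.5^2/3 + 51.5^2/5 + 31.5^2/5 + 50.5^2/4) - 3*18
     = 0.039216 * 1493.21 - 54
     = 4.557353.
Step 4: Ties present; correction factor C = 1 - 36/(17^3 - 17) = 0.992647. Corrected H = 4.557353 / 0.992647 = 4.591111.
Step 5: Under H0, H ~ chi^2(3); p-value = 0.204306.
Step 6: alpha = 0.1. fail to reject H0.

H = 4.5911, df = 3, p = 0.204306, fail to reject H0.


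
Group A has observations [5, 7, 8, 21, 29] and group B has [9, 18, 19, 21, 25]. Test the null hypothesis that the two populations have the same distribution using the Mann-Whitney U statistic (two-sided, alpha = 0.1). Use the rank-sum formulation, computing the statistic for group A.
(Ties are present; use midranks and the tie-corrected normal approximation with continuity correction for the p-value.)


Step 1: Combine and sort all 10 observations; assign midranks.
sorted (value, group): (5,X), (7,X), (8,X), (9,Y), (18,Y), (19,Y), (21,X), (21,Y), (25,Y), (29,X)
ranks: 5->1, 7->2, 8->3, 9->4, 18->5, 19->6, 21->7.5, 21->7.5, 25->9, 29->10
Step 2: Rank sum for X: R1 = 1 + 2 + 3 + 7.5 + 10 = 23.5.
Step 3: U_X = R1 - n1(n1+1)/2 = 23.5 - 5*6/2 = 23.5 - 15 = 8.5.
       U_Y = n1*n2 - U_X = 25 - 8.5 = 16.5.
Step 4: Ties are present, so use the tie-corrected normal approximation (with continuity correction) for the p-value.
Step 5: p-value = 0.463344; compare to alpha = 0.1. fail to reject H0.

U_X = 8.5, p = 0.463344, fail to reject H0 at alpha = 0.1.


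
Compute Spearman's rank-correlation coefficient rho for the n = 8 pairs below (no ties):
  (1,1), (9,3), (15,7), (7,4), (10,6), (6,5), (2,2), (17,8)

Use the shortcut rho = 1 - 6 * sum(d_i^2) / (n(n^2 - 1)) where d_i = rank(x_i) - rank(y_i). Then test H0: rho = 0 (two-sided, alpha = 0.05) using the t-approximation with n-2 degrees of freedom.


Step 1: Rank x and y separately (midranks; no ties here).
rank(x): 1->1, 9->5, 15->7, 7->4, 10->6, 6->3, 2->2, 17->8
rank(y): 1->1, 3->3, 7->7, 4->4, 6->6, 5->5, 2->2, 8->8
Step 2: d_i = R_x(i) - R_y(i); compute d_i^2.
  (1-1)^2=0, (5-3)^2=4, (7-7)^2=0, (4-4)^2=0, (6-6)^2=0, (3-5)^2=4, (2-2)^2=0, (8-8)^2=0
sum(d^2) = 8.
Step 3: rho = 1 - 6*8 / (8*(8^2 - 1)) = 1 - 48/504 = 0.904762.
Step 4: Under H0, t = rho * sqrt((n-2)/(1-rho^2)) = 5.2034 ~ t(6).
Step 5: Two-sided p-value from the t-distribution with 6 df = 0.002008.
Step 6: alpha = 0.05. reject H0.

rho = 0.9048, p = 0.002008, reject H0 at alpha = 0.05.


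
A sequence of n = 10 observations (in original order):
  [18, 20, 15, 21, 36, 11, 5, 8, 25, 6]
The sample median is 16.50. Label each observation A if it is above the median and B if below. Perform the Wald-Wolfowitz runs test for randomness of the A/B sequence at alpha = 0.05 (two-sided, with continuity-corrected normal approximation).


Step 1: Compute median = 16.50; label A = above, B = below.
Labels in order: AABAABBBAB  (n_A = 5, n_B = 5)
Step 2: Count runs R = 6.
Step 3: Under H0 (random ordering), E[R] = 2*n_A*n_B/(n_A+n_B) + 1 = 2*5*5/10 + 1 = 6.0000.
        Var[R] = 2*n_A*n_B*(2*n_A*n_B - n_A - n_B) / ((n_A+n_B)^2 * (n_A+n_B-1)) = 2000/900 = 2.2222.
        SD[R] = 1.4907.
Step 4: R = E[R], so z = 0 with no continuity correction.
Step 5: Two-sided p-value via normal approximation = 2*(1 - Phi(|z|)) = 1.000000.
Step 6: alpha = 0.05. fail to reject H0.

R = 6, z = 0.0000, p = 1.000000, fail to reject H0.


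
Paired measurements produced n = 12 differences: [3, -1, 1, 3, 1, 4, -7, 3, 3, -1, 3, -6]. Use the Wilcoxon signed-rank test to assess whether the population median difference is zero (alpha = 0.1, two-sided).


Step 1: Drop any zero differences (none here) and take |d_i|.
|d| = [3, 1, 1, 3, 1, 4, 7, 3, 3, 1, 3, 6]
Step 2: Midrank |d_i| (ties get averaged ranks).
ranks: |3|->7, |1|->2.5, |1|->2.5, |3|->7, |1|->2.5, |4|->10, |7|->12, |3|->7, |3|->7, |1|->2.5, |3|->7, |6|->11
Step 3: Attach original signs; sum ranks with positive sign and with negative sign.
W+ = 7 + 2.5 + 7 + 2.5 + 10 + 7 + 7 + 7 = 50
W- = 2.5 + 12 + 2.5 + 11 = 28
(Check: W+ + W- = 78 should equal n(n+1)/2 = 78.)
Step 4: Test statistic W = min(W+, W-) = 28.
Step 5: Ties in |d|, so use the tie-corrected normal approximation.
        E[W] = n(n+1)/4 = 12*13/4 = 39.
        Tie groups: |d|=1 (t=4), |d|=3 (t=5); sum(t^3 - t) = 180.
        Var[W] = n(n+1)(2n+1)/24 - sum(t^3-t)/48 = 3900/24 - 180/48 = 158.75.
        z = (W - E[W]) / sqrt(Var[W]) = (28 - 39) / 12.5996 = -0.8730.
        Two-sided p = 2*Phi(z) = 0.382639.
Step 6: alpha = 0.1. fail to reject H0.

W+ = 50, W- = 28, W = min = 28, p = 0.382639, fail to reject H0.


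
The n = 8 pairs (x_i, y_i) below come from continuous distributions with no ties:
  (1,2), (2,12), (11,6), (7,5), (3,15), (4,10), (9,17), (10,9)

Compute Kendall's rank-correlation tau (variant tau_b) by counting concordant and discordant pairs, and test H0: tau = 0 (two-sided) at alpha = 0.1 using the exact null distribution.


Step 1: Enumerate the 28 unordered pairs (i,j) with i<j and classify each by sign(x_j-x_i) * sign(y_j-y_i).
  (1,2):dx=+1,dy=+10->C; (1,3):dx=+10,dy=+4->C; (1,4):dx=+6,dy=+3->C; (1,5):dx=+2,dy=+13->C
  (1,6):dx=+3,dy=+8->C; (1,7):dx=+8,dy=+15->C; (1,8):dx=+9,dy=+7->C; (2,3):dx=+9,dy=-6->D
  (2,4):dx=+5,dy=-7->D; (2,5):dx=+1,dy=+3->C; (2,6):dx=+2,dy=-2->D; (2,7):dx=+7,dy=+5->C
  (2,8):dx=+8,dy=-3->D; (3,4):dx=-4,dy=-1->C; (3,5):dx=-8,dy=+9->D; (3,6):dx=-7,dy=+4->D
  (3,7):dx=-2,dy=+11->D; (3,8):dx=-1,dy=+3->D; (4,5):dx=-4,dy=+10->D; (4,6):dx=-3,dy=+5->D
  (4,7):dx=+2,dy=+12->C; (4,8):dx=+3,dy=+4->C; (5,6):dx=+1,dy=-5->D; (5,7):dx=+6,dy=+2->C
  (5,8):dx=+7,dy=-6->D; (6,7):dx=+5,dy=+7->C; (6,8):dx=+6,dy=-1->D; (7,8):dx=+1,dy=-8->D
Step 2: C = 14, D = 14, total pairs = 28.
Step 3: tau = (C - D)/(n(n-1)/2) = (14 - 14)/28 = 0.000000.
Step 4: Exact two-sided p-value (enumerate n! = 40320 permutations of y under H0): p = 1.000000.
Step 5: alpha = 0.1. fail to reject H0.

tau_b = 0.0000 (C=14, D=14), p = 1.000000, fail to reject H0.


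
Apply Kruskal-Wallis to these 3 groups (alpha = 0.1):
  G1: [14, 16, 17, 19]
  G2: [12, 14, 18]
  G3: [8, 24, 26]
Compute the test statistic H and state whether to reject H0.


Step 1: Combine all N = 10 observations and assign midranks.
sorted (value, group, rank): (8,G3,1), (12,G2,2), (14,G1,3.5), (14,G2,3.5), (16,G1,5), (17,G1,6), (18,G2,7), (19,G1,8), (24,G3,9), (26,G3,10)
Step 2: Sum ranks within each group.
R_1 = 22.5 (n_1 = 4)
R_2 = 12.5 (n_2 = 3)
R_3 = 20 (n_3 = 3)
Step 3: H = 12/(N(N+1)) * sum(R_i^2/n_i) - 3(N+1)
     = 12/(10*11) * (22.5^2/4 + 12.5^2/3 + 20^2/3) - 3*11
     = 0.109091 * 311.979 - 33
     = 1.034091.
Step 4: Ties present; correction factor C = 1 - 6/(10^3 - 10) = 0.993939. Corrected H = 1.034091 / 0.993939 = 1.040396.
Step 5: Under H0, H ~ chi^2(2); p-value = 0.594403.
Step 6: alpha = 0.1. fail to reject H0.

H = 1.0404, df = 2, p = 0.594403, fail to reject H0.


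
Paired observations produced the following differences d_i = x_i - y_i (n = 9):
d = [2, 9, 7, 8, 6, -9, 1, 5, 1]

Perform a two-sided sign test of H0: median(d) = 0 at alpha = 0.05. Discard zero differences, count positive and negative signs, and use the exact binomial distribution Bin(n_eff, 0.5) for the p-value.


Step 1: Discard zero differences. Original n = 9; n_eff = number of nonzero differences = 9.
Nonzero differences (with sign): +2, +9, +7, +8, +6, -9, +1, +5, +1
Step 2: Count signs: positive = 8, negative = 1.
Step 3: Under H0: P(positive) = 0.5, so the number of positives S ~ Bin(9, 0.5).
Step 4: Two-sided exact p-value = sum of Bin(9,0.5) probabilities at or below the observed probability = 0.039062.
Step 5: alpha = 0.05. reject H0.

n_eff = 9, pos = 8, neg = 1, p = 0.039062, reject H0.


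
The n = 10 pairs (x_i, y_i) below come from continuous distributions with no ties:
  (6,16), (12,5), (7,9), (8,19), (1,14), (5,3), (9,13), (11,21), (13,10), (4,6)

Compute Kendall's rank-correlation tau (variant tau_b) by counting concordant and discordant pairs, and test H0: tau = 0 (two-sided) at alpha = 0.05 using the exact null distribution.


Step 1: Enumerate the 45 unordered pairs (i,j) with i<j and classify each by sign(x_j-x_i) * sign(y_j-y_i).
  (1,2):dx=+6,dy=-11->D; (1,3):dx=+1,dy=-7->D; (1,4):dx=+2,dy=+3->C; (1,5):dx=-5,dy=-2->C
  (1,6):dx=-1,dy=-13->C; (1,7):dx=+3,dy=-3->D; (1,8):dx=+5,dy=+5->C; (1,9):dx=+7,dy=-6->D
  (1,10):dx=-2,dy=-10->C; (2,3):dx=-5,dy=+4->D; (2,4):dx=-4,dy=+14->D; (2,5):dx=-11,dy=+9->D
  (2,6):dx=-7,dy=-2->C; (2,7):dx=-3,dy=+8->D; (2,8):dx=-1,dy=+16->D; (2,9):dx=+1,dy=+5->C
  (2,10):dx=-8,dy=+1->D; (3,4):dx=+1,dy=+10->C; (3,5):dx=-6,dy=+5->D; (3,6):dx=-2,dy=-6->C
  (3,7):dx=+2,dy=+4->C; (3,8):dx=+4,dy=+12->C; (3,9):dx=+6,dy=+1->C; (3,10):dx=-3,dy=-3->C
  (4,5):dx=-7,dy=-5->C; (4,6):dx=-3,dy=-16->C; (4,7):dx=+1,dy=-6->D; (4,8):dx=+3,dy=+2->C
  (4,9):dx=+5,dy=-9->D; (4,10):dx=-4,dy=-13->C; (5,6):dx=+4,dy=-11->D; (5,7):dx=+8,dy=-1->D
  (5,8):dx=+10,dy=+7->C; (5,9):dx=+12,dy=-4->D; (5,10):dx=+3,dy=-8->D; (6,7):dx=+4,dy=+10->C
  (6,8):dx=+6,dy=+18->C; (6,9):dx=+8,dy=+7->C; (6,10):dx=-1,dy=+3->D; (7,8):dx=+2,dy=+8->C
  (7,9):dx=+4,dy=-3->D; (7,10):dx=-5,dy=-7->C; (8,9):dx=+2,dy=-11->D; (8,10):dx=-7,dy=-15->C
  (9,10):dx=-9,dy=-4->C
Step 2: C = 25, D = 20, total pairs = 45.
Step 3: tau = (C - D)/(n(n-1)/2) = (25 - 20)/45 = 0.111111.
Step 4: Exact two-sided p-value (enumerate n! = 3628800 permutations of y under H0): p = 0.727490.
Step 5: alpha = 0.05. fail to reject H0.

tau_b = 0.1111 (C=25, D=20), p = 0.727490, fail to reject H0.


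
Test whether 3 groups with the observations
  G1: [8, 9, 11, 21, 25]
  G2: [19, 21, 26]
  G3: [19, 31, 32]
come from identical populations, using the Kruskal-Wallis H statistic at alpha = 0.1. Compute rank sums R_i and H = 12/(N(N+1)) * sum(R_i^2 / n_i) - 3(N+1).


Step 1: Combine all N = 11 observations and assign midranks.
sorted (value, group, rank): (8,G1,1), (9,G1,2), (11,G1,3), (19,G2,4.5), (19,G3,4.5), (21,G1,6.5), (21,G2,6.5), (25,G1,8), (26,G2,9), (31,G3,10), (32,G3,11)
Step 2: Sum ranks within each group.
R_1 = 20.5 (n_1 = 5)
R_2 = 20 (n_2 = 3)
R_3 = 25.5 (n_3 = 3)
Step 3: H = 12/(N(N+1)) * sum(R_i^2/n_i) - 3(N+1)
     = 12/(11*12) * (20.5^2/5 + 20^2/3 + 25.5^2/3) - 3*12
     = 0.090909 * 434.133 - 36
     = 3.466667.
Step 4: Ties present; correction factor C = 1 - 12/(11^3 - 11) = 0.990909. Corrected H = 3.466667 / 0.990909 = 3.498471.
Step 5: Under H0, H ~ chi^2(2); p-value = 0.173907.
Step 6: alpha = 0.1. fail to reject H0.

H = 3.4985, df = 2, p = 0.173907, fail to reject H0.


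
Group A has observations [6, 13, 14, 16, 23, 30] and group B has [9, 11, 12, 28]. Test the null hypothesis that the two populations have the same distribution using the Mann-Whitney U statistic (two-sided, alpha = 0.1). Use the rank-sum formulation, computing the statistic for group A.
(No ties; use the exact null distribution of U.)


Step 1: Combine and sort all 10 observations; assign midranks.
sorted (value, group): (6,X), (9,Y), (11,Y), (12,Y), (13,X), (14,X), (16,X), (23,X), (28,Y), (30,X)
ranks: 6->1, 9->2, 11->3, 12->4, 13->5, 14->6, 16->7, 23->8, 28->9, 30->10
Step 2: Rank sum for X: R1 = 1 + 5 + 6 + 7 + 8 + 10 = 37.
Step 3: U_X = R1 - n1(n1+1)/2 = 37 - 6*7/2 = 37 - 21 = 16.
       U_Y = n1*n2 - U_X = 24 - 16 = 8.
Step 4: No ties, so the exact null distribution of U (based on enumerating the C(10,6) = 210 equally likely rank assignments) gives the two-sided p-value.
Step 5: p-value = 0.476190; compare to alpha = 0.1. fail to reject H0.

U_X = 16, p = 0.476190, fail to reject H0 at alpha = 0.1.


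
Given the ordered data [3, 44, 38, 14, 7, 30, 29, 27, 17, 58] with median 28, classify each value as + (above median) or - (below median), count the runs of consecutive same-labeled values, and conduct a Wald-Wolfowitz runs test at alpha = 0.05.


Step 1: Compute median = 28; label A = above, B = below.
Labels in order: BAABBAABBA  (n_A = 5, n_B = 5)
Step 2: Count runs R = 6.
Step 3: Under H0 (random ordering), E[R] = 2*n_A*n_B/(n_A+n_B) + 1 = 2*5*5/10 + 1 = 6.0000.
        Var[R] = 2*n_A*n_B*(2*n_A*n_B - n_A - n_B) / ((n_A+n_B)^2 * (n_A+n_B-1)) = 2000/900 = 2.2222.
        SD[R] = 1.4907.
Step 4: R = E[R], so z = 0 with no continuity correction.
Step 5: Two-sided p-value via normal approximation = 2*(1 - Phi(|z|)) = 1.000000.
Step 6: alpha = 0.05. fail to reject H0.

R = 6, z = 0.0000, p = 1.000000, fail to reject H0.


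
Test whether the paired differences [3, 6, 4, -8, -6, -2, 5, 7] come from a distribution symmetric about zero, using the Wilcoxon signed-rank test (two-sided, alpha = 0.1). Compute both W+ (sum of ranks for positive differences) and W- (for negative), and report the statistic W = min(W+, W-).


Step 1: Drop any zero differences (none here) and take |d_i|.
|d| = [3, 6, 4, 8, 6, 2, 5, 7]
Step 2: Midrank |d_i| (ties get averaged ranks).
ranks: |3|->2, |6|->5.5, |4|->3, |8|->8, |6|->5.5, |2|->1, |5|->4, |7|->7
Step 3: Attach original signs; sum ranks with positive sign and with negative sign.
W+ = 2 + 5.5 + 3 + 4 + 7 = 21.5
W- = 8 + 5.5 + 1 = 14.5
(Check: W+ + W- = 36 should equal n(n+1)/2 = 36.)
Step 4: Test statistic W = min(W+, W-) = 14.5.
Step 5: Ties in |d|, so use the tie-corrected normal approximation.
        E[W] = n(n+1)/4 = 8*9/4 = 18.
        Tie groups: |d|=6 (t=2); sum(t^3 - t) = 6.
        Var[W] = n(n+1)(2n+1)/24 - sum(t^3-t)/48 = 1224/24 - 6/48 = 50.875.
        z = (W - E[W]) / sqrt(Var[W]) = (14.5 - 18) / 7.1327 = -0.4907.
        Two-sided p = 2*Phi(z) = 0.623639.
Step 6: alpha = 0.1. fail to reject H0.

W+ = 21.5, W- = 14.5, W = min = 14.5, p = 0.623639, fail to reject H0.


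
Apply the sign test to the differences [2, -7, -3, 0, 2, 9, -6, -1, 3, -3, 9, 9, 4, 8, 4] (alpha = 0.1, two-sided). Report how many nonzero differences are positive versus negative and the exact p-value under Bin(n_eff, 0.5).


Step 1: Discard zero differences. Original n = 15; n_eff = number of nonzero differences = 14.
Nonzero differences (with sign): +2, -7, -3, +2, +9, -6, -1, +3, -3, +9, +9, +4, +8, +4
Step 2: Count signs: positive = 9, negative = 5.
Step 3: Under H0: P(positive) = 0.5, so the number of positives S ~ Bin(14, 0.5).
Step 4: Two-sided exact p-value = sum of Bin(14,0.5) probabilities at or below the observed probability = 0.423950.
Step 5: alpha = 0.1. fail to reject H0.

n_eff = 14, pos = 9, neg = 5, p = 0.423950, fail to reject H0.


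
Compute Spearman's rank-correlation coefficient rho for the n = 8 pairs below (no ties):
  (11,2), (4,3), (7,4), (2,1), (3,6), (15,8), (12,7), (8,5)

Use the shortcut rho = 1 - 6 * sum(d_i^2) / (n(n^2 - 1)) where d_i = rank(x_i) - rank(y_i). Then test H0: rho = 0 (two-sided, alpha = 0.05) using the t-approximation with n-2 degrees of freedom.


Step 1: Rank x and y separately (midranks; no ties here).
rank(x): 11->6, 4->3, 7->4, 2->1, 3->2, 15->8, 12->7, 8->5
rank(y): 2->2, 3->3, 4->4, 1->1, 6->6, 8->8, 7->7, 5->5
Step 2: d_i = R_x(i) - R_y(i); compute d_i^2.
  (6-2)^2=16, (3-3)^2=0, (4-4)^2=0, (1-1)^2=0, (2-6)^2=16, (8-8)^2=0, (7-7)^2=0, (5-5)^2=0
sum(d^2) = 32.
Step 3: rho = 1 - 6*32 / (8*(8^2 - 1)) = 1 - 192/504 = 0.619048.
Step 4: Under H0, t = rho * sqrt((n-2)/(1-rho^2)) = 1.9308 ~ t(6).
Step 5: Two-sided p-value from the t-distribution with 6 df = 0.101733.
Step 6: alpha = 0.05. fail to reject H0.

rho = 0.6190, p = 0.101733, fail to reject H0 at alpha = 0.05.


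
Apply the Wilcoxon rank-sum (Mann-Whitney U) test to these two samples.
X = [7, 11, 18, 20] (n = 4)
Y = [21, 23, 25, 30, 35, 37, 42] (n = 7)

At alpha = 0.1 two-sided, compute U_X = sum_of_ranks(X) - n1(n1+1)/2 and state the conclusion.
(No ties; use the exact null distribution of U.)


Step 1: Combine and sort all 11 observations; assign midranks.
sorted (value, group): (7,X), (11,X), (18,X), (20,X), (21,Y), (23,Y), (25,Y), (30,Y), (35,Y), (37,Y), (42,Y)
ranks: 7->1, 11->2, 18->3, 20->4, 21->5, 23->6, 25->7, 30->8, 35->9, 37->10, 42->11
Step 2: Rank sum for X: R1 = 1 + 2 + 3 + 4 = 10.
Step 3: U_X = R1 - n1(n1+1)/2 = 10 - 4*5/2 = 10 - 10 = 0.
       U_Y = n1*n2 - U_X = 28 - 0 = 28.
Step 4: No ties, so the exact null distribution of U (based on enumerating the C(11,4) = 330 equally likely rank assignments) gives the two-sided p-value.
Step 5: p-value = 0.006061; compare to alpha = 0.1. reject H0.

U_X = 0, p = 0.006061, reject H0 at alpha = 0.1.


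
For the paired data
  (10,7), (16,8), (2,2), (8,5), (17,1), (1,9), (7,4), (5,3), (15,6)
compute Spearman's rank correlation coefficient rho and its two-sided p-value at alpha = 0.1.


Step 1: Rank x and y separately (midranks; no ties here).
rank(x): 10->6, 16->8, 2->2, 8->5, 17->9, 1->1, 7->4, 5->3, 15->7
rank(y): 7->7, 8->8, 2->2, 5->5, 1->1, 9->9, 4->4, 3->3, 6->6
Step 2: d_i = R_x(i) - R_y(i); compute d_i^2.
  (6-7)^2=1, (8-8)^2=0, (2-2)^2=0, (5-5)^2=0, (9-1)^2=64, (1-9)^2=64, (4-4)^2=0, (3-3)^2=0, (7-6)^2=1
sum(d^2) = 130.
Step 3: rho = 1 - 6*130 / (9*(9^2 - 1)) = 1 - 780/720 = -0.083333.
Step 4: Under H0, t = rho * sqrt((n-2)/(1-rho^2)) = -0.2212 ~ t(7).
Step 5: Two-sided p-value from the t-distribution with 7 df = 0.831214.
Step 6: alpha = 0.1. fail to reject H0.

rho = -0.0833, p = 0.831214, fail to reject H0 at alpha = 0.1.


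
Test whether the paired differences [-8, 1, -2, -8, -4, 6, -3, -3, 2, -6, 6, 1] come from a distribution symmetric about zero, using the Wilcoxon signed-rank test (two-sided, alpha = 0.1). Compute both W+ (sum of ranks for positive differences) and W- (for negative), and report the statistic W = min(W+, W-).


Step 1: Drop any zero differences (none here) and take |d_i|.
|d| = [8, 1, 2, 8, 4, 6, 3, 3, 2, 6, 6, 1]
Step 2: Midrank |d_i| (ties get averaged ranks).
ranks: |8|->11.5, |1|->1.5, |2|->3.5, |8|->11.5, |4|->7, |6|->9, |3|->5.5, |3|->5.5, |2|->3.5, |6|->9, |6|->9, |1|->1.5
Step 3: Attach original signs; sum ranks with positive sign and with negative sign.
W+ = 1.5 + 9 + 3.5 + 9 + 1.5 = 24.5
W- = 11.5 + 3.5 + 11.5 + 7 + 5.5 + 5.5 + 9 = 53.5
(Check: W+ + W- = 78 should equal n(n+1)/2 = 78.)
Step 4: Test statistic W = min(W+, W-) = 24.5.
Step 5: Ties in |d|, so use the tie-corrected normal approximation.
        E[W] = n(n+1)/4 = 12*13/4 = 39.
        Tie groups: |d|=1 (t=2), |d|=2 (t=2), |d|=3 (t=2), |d|=6 (t=3), |d|=8 (t=2); sum(t^3 - t) = 48.
        Var[W] = n(n+1)(2n+1)/24 - sum(t^3-t)/48 = 3900/24 - 48/48 = 161.5.
        z = (W - E[W]) / sqrt(Var[W]) = (24.5 - 39) / 12.7083 = -1.1410.
        Two-sided p = 2*Phi(z) = 0.253874.
Step 6: alpha = 0.1. fail to reject H0.

W+ = 24.5, W- = 53.5, W = min = 24.5, p = 0.253874, fail to reject H0.


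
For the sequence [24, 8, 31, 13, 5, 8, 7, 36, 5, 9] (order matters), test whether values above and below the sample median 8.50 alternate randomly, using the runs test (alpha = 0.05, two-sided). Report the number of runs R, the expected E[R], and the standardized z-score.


Step 1: Compute median = 8.50; label A = above, B = below.
Labels in order: ABAABBBABA  (n_A = 5, n_B = 5)
Step 2: Count runs R = 7.
Step 3: Under H0 (random ordering), E[R] = 2*n_A*n_B/(n_A+n_B) + 1 = 2*5*5/10 + 1 = 6.0000.
        Var[R] = 2*n_A*n_B*(2*n_A*n_B - n_A - n_B) / ((n_A+n_B)^2 * (n_A+n_B-1)) = 2000/900 = 2.2222.
        SD[R] = 1.4907.
Step 4: Continuity-corrected z = (R - 0.5 - E[R]) / SD[R] = (7 - 0.5 - 6.0000) / 1.4907 = 0.3354.
Step 5: Two-sided p-value via normal approximation = 2*(1 - Phi(|z|)) = 0.737316.
Step 6: alpha = 0.05. fail to reject H0.

R = 7, z = 0.3354, p = 0.737316, fail to reject H0.


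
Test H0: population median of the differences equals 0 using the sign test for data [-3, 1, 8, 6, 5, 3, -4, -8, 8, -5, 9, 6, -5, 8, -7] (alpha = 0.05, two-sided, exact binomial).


Step 1: Discard zero differences. Original n = 15; n_eff = number of nonzero differences = 15.
Nonzero differences (with sign): -3, +1, +8, +6, +5, +3, -4, -8, +8, -5, +9, +6, -5, +8, -7
Step 2: Count signs: positive = 9, negative = 6.
Step 3: Under H0: P(positive) = 0.5, so the number of positives S ~ Bin(15, 0.5).
Step 4: Two-sided exact p-value = sum of Bin(15,0.5) probabilities at or below the observed probability = 0.607239.
Step 5: alpha = 0.05. fail to reject H0.

n_eff = 15, pos = 9, neg = 6, p = 0.607239, fail to reject H0.


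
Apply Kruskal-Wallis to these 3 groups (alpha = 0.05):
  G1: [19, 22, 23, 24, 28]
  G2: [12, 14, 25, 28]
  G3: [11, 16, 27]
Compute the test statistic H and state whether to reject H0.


Step 1: Combine all N = 12 observations and assign midranks.
sorted (value, group, rank): (11,G3,1), (12,G2,2), (14,G2,3), (16,G3,4), (19,G1,5), (22,G1,6), (23,G1,7), (24,G1,8), (25,G2,9), (27,G3,10), (28,G1,11.5), (28,G2,11.5)
Step 2: Sum ranks within each group.
R_1 = 37.5 (n_1 = 5)
R_2 = 25.5 (n_2 = 4)
R_3 = 15 (n_3 = 3)
Step 3: H = 12/(N(N+1)) * sum(R_i^2/n_i) - 3(N+1)
     = 12/(12*13) * (37.5^2/5 + 25.5^2/4 + 15^2/3) - 3*13
     = 0.076923 * 518.812 - 39
     = 0.908654.
Step 4: Ties present; correction factor C = 1 - 6/(12^3 - 12) = 0.996503. Corrected H = 0.908654 / 0.996503 = 0.911842.
Step 5: Under H0, H ~ chi^2(2); p-value = 0.633864.
Step 6: alpha = 0.05. fail to reject H0.

H = 0.9118, df = 2, p = 0.633864, fail to reject H0.


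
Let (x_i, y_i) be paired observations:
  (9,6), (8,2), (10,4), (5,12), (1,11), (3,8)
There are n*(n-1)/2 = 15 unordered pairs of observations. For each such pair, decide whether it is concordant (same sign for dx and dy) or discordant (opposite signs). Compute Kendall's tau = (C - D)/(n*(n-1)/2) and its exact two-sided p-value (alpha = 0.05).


Step 1: Enumerate the 15 unordered pairs (i,j) with i<j and classify each by sign(x_j-x_i) * sign(y_j-y_i).
  (1,2):dx=-1,dy=-4->C; (1,3):dx=+1,dy=-2->D; (1,4):dx=-4,dy=+6->D; (1,5):dx=-8,dy=+5->D
  (1,6):dx=-6,dy=+2->D; (2,3):dx=+2,dy=+2->C; (2,4):dx=-3,dy=+10->D; (2,5):dx=-7,dy=+9->D
  (2,6):dx=-5,dy=+6->D; (3,4):dx=-5,dy=+8->D; (3,5):dx=-9,dy=+7->D; (3,6):dx=-7,dy=+4->D
  (4,5):dx=-4,dy=-1->C; (4,6):dx=-2,dy=-4->C; (5,6):dx=+2,dy=-3->D
Step 2: C = 4, D = 11, total pairs = 15.
Step 3: tau = (C - D)/(n(n-1)/2) = (4 - 11)/15 = -0.466667.
Step 4: Exact two-sided p-value (enumerate n! = 720 permutations of y under H0): p = 0.272222.
Step 5: alpha = 0.05. fail to reject H0.

tau_b = -0.4667 (C=4, D=11), p = 0.272222, fail to reject H0.


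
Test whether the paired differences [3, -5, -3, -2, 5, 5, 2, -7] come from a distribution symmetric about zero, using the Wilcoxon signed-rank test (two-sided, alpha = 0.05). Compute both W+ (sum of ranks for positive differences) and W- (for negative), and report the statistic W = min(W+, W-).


Step 1: Drop any zero differences (none here) and take |d_i|.
|d| = [3, 5, 3, 2, 5, 5, 2, 7]
Step 2: Midrank |d_i| (ties get averaged ranks).
ranks: |3|->3.5, |5|->6, |3|->3.5, |2|->1.5, |5|->6, |5|->6, |2|->1.5, |7|->8
Step 3: Attach original signs; sum ranks with positive sign and with negative sign.
W+ = 3.5 + 6 + 6 + 1.5 = 17
W- = 6 + 3.5 + 1.5 + 8 = 19
(Check: W+ + W- = 36 should equal n(n+1)/2 = 36.)
Step 4: Test statistic W = min(W+, W-) = 17.
Step 5: Ties in |d|, so use the tie-corrected normal approximation.
        E[W] = n(n+1)/4 = 8*9/4 = 18.
        Tie groups: |d|=2 (t=2), |d|=3 (t=2), |d|=5 (t=3); sum(t^3 - t) = 36.
        Var[W] = n(n+1)(2n+1)/24 - sum(t^3-t)/48 = 1224/24 - 36/48 = 50.25.
        z = (W - E[W]) / sqrt(Var[W]) = (17 - 18) / 7.0887 = -0.1411.
        Two-sided p = 2*Phi(z) = 0.887815.
Step 6: alpha = 0.05. fail to reject H0.

W+ = 17, W- = 19, W = min = 17, p = 0.887815, fail to reject H0.


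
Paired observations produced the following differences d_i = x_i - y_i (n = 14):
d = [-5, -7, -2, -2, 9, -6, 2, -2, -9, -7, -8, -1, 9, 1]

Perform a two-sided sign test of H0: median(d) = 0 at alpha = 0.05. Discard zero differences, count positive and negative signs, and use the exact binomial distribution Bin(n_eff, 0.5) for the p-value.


Step 1: Discard zero differences. Original n = 14; n_eff = number of nonzero differences = 14.
Nonzero differences (with sign): -5, -7, -2, -2, +9, -6, +2, -2, -9, -7, -8, -1, +9, +1
Step 2: Count signs: positive = 4, negative = 10.
Step 3: Under H0: P(positive) = 0.5, so the number of positives S ~ Bin(14, 0.5).
Step 4: Two-sided exact p-value = sum of Bin(14,0.5) probabilities at or below the observed probability = 0.179565.
Step 5: alpha = 0.05. fail to reject H0.

n_eff = 14, pos = 4, neg = 10, p = 0.179565, fail to reject H0.


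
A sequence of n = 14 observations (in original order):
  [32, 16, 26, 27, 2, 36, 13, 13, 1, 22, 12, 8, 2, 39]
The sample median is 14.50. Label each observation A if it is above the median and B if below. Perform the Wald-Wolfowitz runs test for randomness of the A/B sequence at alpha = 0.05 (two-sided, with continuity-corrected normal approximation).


Step 1: Compute median = 14.50; label A = above, B = below.
Labels in order: AAAABABBBABBBA  (n_A = 7, n_B = 7)
Step 2: Count runs R = 7.
Step 3: Under H0 (random ordering), E[R] = 2*n_A*n_B/(n_A+n_B) + 1 = 2*7*7/14 + 1 = 8.0000.
        Var[R] = 2*n_A*n_B*(2*n_A*n_B - n_A - n_B) / ((n_A+n_B)^2 * (n_A+n_B-1)) = 8232/2548 = 3.2308.
        SD[R] = 1.7974.
Step 4: Continuity-corrected z = (R + 0.5 - E[R]) / SD[R] = (7 + 0.5 - 8.0000) / 1.7974 = -0.2782.
Step 5: Two-sided p-value via normal approximation = 2*(1 - Phi(|z|)) = 0.780879.
Step 6: alpha = 0.05. fail to reject H0.

R = 7, z = -0.2782, p = 0.780879, fail to reject H0.


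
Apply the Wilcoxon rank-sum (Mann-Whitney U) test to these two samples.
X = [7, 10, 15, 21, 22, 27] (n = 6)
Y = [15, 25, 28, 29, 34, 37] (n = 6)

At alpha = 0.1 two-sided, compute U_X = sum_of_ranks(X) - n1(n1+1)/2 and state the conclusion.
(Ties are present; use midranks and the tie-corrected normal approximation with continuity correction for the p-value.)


Step 1: Combine and sort all 12 observations; assign midranks.
sorted (value, group): (7,X), (10,X), (15,X), (15,Y), (21,X), (22,X), (25,Y), (27,X), (28,Y), (29,Y), (34,Y), (37,Y)
ranks: 7->1, 10->2, 15->3.5, 15->3.5, 21->5, 22->6, 25->7, 27->8, 28->9, 29->10, 34->11, 37->12
Step 2: Rank sum for X: R1 = 1 + 2 + 3.5 + 5 + 6 + 8 = 25.5.
Step 3: U_X = R1 - n1(n1+1)/2 = 25.5 - 6*7/2 = 25.5 - 21 = 4.5.
       U_Y = n1*n2 - U_X = 36 - 4.5 = 31.5.
Step 4: Ties are present, so use the tie-corrected normal approximation (with continuity correction) for the p-value.
Step 5: p-value = 0.037041; compare to alpha = 0.1. reject H0.

U_X = 4.5, p = 0.037041, reject H0 at alpha = 0.1.


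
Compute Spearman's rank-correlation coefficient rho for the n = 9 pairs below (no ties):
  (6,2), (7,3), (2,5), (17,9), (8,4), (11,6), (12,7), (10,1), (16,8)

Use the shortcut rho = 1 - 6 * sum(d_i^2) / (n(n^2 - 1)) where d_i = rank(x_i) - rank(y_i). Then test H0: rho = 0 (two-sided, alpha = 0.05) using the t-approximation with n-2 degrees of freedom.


Step 1: Rank x and y separately (midranks; no ties here).
rank(x): 6->2, 7->3, 2->1, 17->9, 8->4, 11->6, 12->7, 10->5, 16->8
rank(y): 2->2, 3->3, 5->5, 9->9, 4->4, 6->6, 7->7, 1->1, 8->8
Step 2: d_i = R_x(i) - R_y(i); compute d_i^2.
  (2-2)^2=0, (3-3)^2=0, (1-5)^2=16, (9-9)^2=0, (4-4)^2=0, (6-6)^2=0, (7-7)^2=0, (5-1)^2=16, (8-8)^2=0
sum(d^2) = 32.
Step 3: rho = 1 - 6*32 / (9*(9^2 - 1)) = 1 - 192/720 = 0.733333.
Step 4: Under H0, t = rho * sqrt((n-2)/(1-rho^2)) = 2.8538 ~ t(7).
Step 5: Two-sided p-value from the t-distribution with 7 df = 0.024554.
Step 6: alpha = 0.05. reject H0.

rho = 0.7333, p = 0.024554, reject H0 at alpha = 0.05.


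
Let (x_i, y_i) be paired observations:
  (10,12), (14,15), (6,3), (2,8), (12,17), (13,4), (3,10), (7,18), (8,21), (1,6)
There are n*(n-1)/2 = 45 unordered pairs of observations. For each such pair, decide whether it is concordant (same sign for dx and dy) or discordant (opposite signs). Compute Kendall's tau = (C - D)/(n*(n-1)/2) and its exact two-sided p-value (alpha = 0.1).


Step 1: Enumerate the 45 unordered pairs (i,j) with i<j and classify each by sign(x_j-x_i) * sign(y_j-y_i).
  (1,2):dx=+4,dy=+3->C; (1,3):dx=-4,dy=-9->C; (1,4):dx=-8,dy=-4->C; (1,5):dx=+2,dy=+5->C
  (1,6):dx=+3,dy=-8->D; (1,7):dx=-7,dy=-2->C; (1,8):dx=-3,dy=+6->D; (1,9):dx=-2,dy=+9->D
  (1,10):dx=-9,dy=-6->C; (2,3):dx=-8,dy=-12->C; (2,4):dx=-12,dy=-7->C; (2,5):dx=-2,dy=+2->D
  (2,6):dx=-1,dy=-11->C; (2,7):dx=-11,dy=-5->C; (2,8):dx=-7,dy=+3->D; (2,9):dx=-6,dy=+6->D
  (2,10):dx=-13,dy=-9->C; (3,4):dx=-4,dy=+5->D; (3,5):dx=+6,dy=+14->C; (3,6):dx=+7,dy=+1->C
  (3,7):dx=-3,dy=+7->D; (3,8):dx=+1,dy=+15->C; (3,9):dx=+2,dy=+18->C; (3,10):dx=-5,dy=+3->D
  (4,5):dx=+10,dy=+9->C; (4,6):dx=+11,dy=-4->D; (4,7):dx=+1,dy=+2->C; (4,8):dx=+5,dy=+10->C
  (4,9):dx=+6,dy=+13->C; (4,10):dx=-1,dy=-2->C; (5,6):dx=+1,dy=-13->D; (5,7):dx=-9,dy=-7->C
  (5,8):dx=-5,dy=+1->D; (5,9):dx=-4,dy=+4->D; (5,10):dx=-11,dy=-11->C; (6,7):dx=-10,dy=+6->D
  (6,8):dx=-6,dy=+14->D; (6,9):dx=-5,dy=+17->D; (6,10):dx=-12,dy=+2->D; (7,8):dx=+4,dy=+8->C
  (7,9):dx=+5,dy=+11->C; (7,10):dx=-2,dy=-4->C; (8,9):dx=+1,dy=+3->C; (8,10):dx=-6,dy=-12->C
  (9,10):dx=-7,dy=-15->C
Step 2: C = 28, D = 17, total pairs = 45.
Step 3: tau = (C - D)/(n(n-1)/2) = (28 - 17)/45 = 0.244444.
Step 4: Exact two-sided p-value (enumerate n! = 3628800 permutations of y under H0): p = 0.380720.
Step 5: alpha = 0.1. fail to reject H0.

tau_b = 0.2444 (C=28, D=17), p = 0.380720, fail to reject H0.


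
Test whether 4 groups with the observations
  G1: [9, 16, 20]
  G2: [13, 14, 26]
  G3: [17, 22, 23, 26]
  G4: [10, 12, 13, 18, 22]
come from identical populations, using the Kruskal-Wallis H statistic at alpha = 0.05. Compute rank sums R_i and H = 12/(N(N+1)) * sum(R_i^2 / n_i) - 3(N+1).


Step 1: Combine all N = 15 observations and assign midranks.
sorted (value, group, rank): (9,G1,1), (10,G4,2), (12,G4,3), (13,G2,4.5), (13,G4,4.5), (14,G2,6), (16,G1,7), (17,G3,8), (18,G4,9), (20,G1,10), (22,G3,11.5), (22,G4,11.5), (23,G3,13), (26,G2,14.5), (26,G3,14.5)
Step 2: Sum ranks within each group.
R_1 = 18 (n_1 = 3)
R_2 = 25 (n_2 = 3)
R_3 = 47 (n_3 = 4)
R_4 = 30 (n_4 = 5)
Step 3: H = 12/(N(N+1)) * sum(R_i^2/n_i) - 3(N+1)
     = 12/(15*16) * (18^2/3 + 25^2/3 + 47^2/4 + 30^2/5) - 3*16
     = 0.050000 * 1048.58 - 48
     = 4.429167.
Step 4: Ties present; correction factor C = 1 - 18/(15^3 - 15) = 0.994643. Corrected H = 4.429167 / 0.994643 = 4.453022.
Step 5: Under H0, H ~ chi^2(3); p-value = 0.216519.
Step 6: alpha = 0.05. fail to reject H0.

H = 4.4530, df = 3, p = 0.216519, fail to reject H0.


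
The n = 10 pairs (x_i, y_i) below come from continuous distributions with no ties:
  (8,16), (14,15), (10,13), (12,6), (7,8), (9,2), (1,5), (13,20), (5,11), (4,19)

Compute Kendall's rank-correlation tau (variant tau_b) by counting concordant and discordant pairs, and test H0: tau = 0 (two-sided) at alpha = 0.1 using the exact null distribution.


Step 1: Enumerate the 45 unordered pairs (i,j) with i<j and classify each by sign(x_j-x_i) * sign(y_j-y_i).
  (1,2):dx=+6,dy=-1->D; (1,3):dx=+2,dy=-3->D; (1,4):dx=+4,dy=-10->D; (1,5):dx=-1,dy=-8->C
  (1,6):dx=+1,dy=-14->D; (1,7):dx=-7,dy=-11->C; (1,8):dx=+5,dy=+4->C; (1,9):dx=-3,dy=-5->C
  (1,10):dx=-4,dy=+3->D; (2,3):dx=-4,dy=-2->C; (2,4):dx=-2,dy=-9->C; (2,5):dx=-7,dy=-7->C
  (2,6):dx=-5,dy=-13->C; (2,7):dx=-13,dy=-10->C; (2,8):dx=-1,dy=+5->D; (2,9):dx=-9,dy=-4->C
  (2,10):dx=-10,dy=+4->D; (3,4):dx=+2,dy=-7->D; (3,5):dx=-3,dy=-5->C; (3,6):dx=-1,dy=-11->C
  (3,7):dx=-9,dy=-8->C; (3,8):dx=+3,dy=+7->C; (3,9):dx=-5,dy=-2->C; (3,10):dx=-6,dy=+6->D
  (4,5):dx=-5,dy=+2->D; (4,6):dx=-3,dy=-4->C; (4,7):dx=-11,dy=-1->C; (4,8):dx=+1,dy=+14->C
  (4,9):dx=-7,dy=+5->D; (4,10):dx=-8,dy=+13->D; (5,6):dx=+2,dy=-6->D; (5,7):dx=-6,dy=-3->C
  (5,8):dx=+6,dy=+12->C; (5,9):dx=-2,dy=+3->D; (5,10):dx=-3,dy=+11->D; (6,7):dx=-8,dy=+3->D
  (6,8):dx=+4,dy=+18->C; (6,9):dx=-4,dy=+9->D; (6,10):dx=-5,dy=+17->D; (7,8):dx=+12,dy=+15->C
  (7,9):dx=+4,dy=+6->C; (7,10):dx=+3,dy=+14->C; (8,9):dx=-8,dy=-9->C; (8,10):dx=-9,dy=-1->C
  (9,10):dx=-1,dy=+8->D
Step 2: C = 26, D = 19, total pairs = 45.
Step 3: tau = (C - D)/(n(n-1)/2) = (26 - 19)/45 = 0.155556.
Step 4: Exact two-sided p-value (enumerate n! = 3628800 permutations of y under H0): p = 0.600654.
Step 5: alpha = 0.1. fail to reject H0.

tau_b = 0.1556 (C=26, D=19), p = 0.600654, fail to reject H0.


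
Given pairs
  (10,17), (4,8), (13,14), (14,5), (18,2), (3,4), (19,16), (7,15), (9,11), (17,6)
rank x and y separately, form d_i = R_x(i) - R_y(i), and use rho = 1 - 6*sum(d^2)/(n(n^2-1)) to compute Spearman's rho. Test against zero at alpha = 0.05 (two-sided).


Step 1: Rank x and y separately (midranks; no ties here).
rank(x): 10->5, 4->2, 13->6, 14->7, 18->9, 3->1, 19->10, 7->3, 9->4, 17->8
rank(y): 17->10, 8->5, 14->7, 5->3, 2->1, 4->2, 16->9, 15->8, 11->6, 6->4
Step 2: d_i = R_x(i) - R_y(i); compute d_i^2.
  (5-10)^2=25, (2-5)^2=9, (6-7)^2=1, (7-3)^2=16, (9-1)^2=64, (1-2)^2=1, (10-9)^2=1, (3-8)^2=25, (4-6)^2=4, (8-4)^2=16
sum(d^2) = 162.
Step 3: rho = 1 - 6*162 / (10*(10^2 - 1)) = 1 - 972/990 = 0.018182.
Step 4: Under H0, t = rho * sqrt((n-2)/(1-rho^2)) = 0.0514 ~ t(8).
Step 5: Two-sided p-value from the t-distribution with 8 df = 0.960240.
Step 6: alpha = 0.05. fail to reject H0.

rho = 0.0182, p = 0.960240, fail to reject H0 at alpha = 0.05.


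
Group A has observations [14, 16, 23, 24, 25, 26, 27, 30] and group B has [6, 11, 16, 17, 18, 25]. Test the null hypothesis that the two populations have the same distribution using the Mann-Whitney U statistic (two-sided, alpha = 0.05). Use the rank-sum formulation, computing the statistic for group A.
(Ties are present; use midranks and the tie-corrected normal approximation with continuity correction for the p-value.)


Step 1: Combine and sort all 14 observations; assign midranks.
sorted (value, group): (6,Y), (11,Y), (14,X), (16,X), (16,Y), (17,Y), (18,Y), (23,X), (24,X), (25,X), (25,Y), (26,X), (27,X), (30,X)
ranks: 6->1, 11->2, 14->3, 16->4.5, 16->4.5, 17->6, 18->7, 23->8, 24->9, 25->10.5, 25->10.5, 26->12, 27->13, 30->14
Step 2: Rank sum for X: R1 = 3 + 4.5 + 8 + 9 + 10.5 + 12 + 13 + 14 = 74.
Step 3: U_X = R1 - n1(n1+1)/2 = 74 - 8*9/2 = 74 - 36 = 38.
       U_Y = n1*n2 - U_X = 48 - 38 = 10.
Step 4: Ties are present, so use the tie-corrected normal approximation (with continuity correction) for the p-value.
Step 5: p-value = 0.080692; compare to alpha = 0.05. fail to reject H0.

U_X = 38, p = 0.080692, fail to reject H0 at alpha = 0.05.


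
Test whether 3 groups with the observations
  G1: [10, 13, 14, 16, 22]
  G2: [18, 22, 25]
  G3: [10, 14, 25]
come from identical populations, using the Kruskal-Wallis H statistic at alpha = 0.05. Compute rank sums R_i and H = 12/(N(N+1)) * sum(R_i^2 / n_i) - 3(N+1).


Step 1: Combine all N = 11 observations and assign midranks.
sorted (value, group, rank): (10,G1,1.5), (10,G3,1.5), (13,G1,3), (14,G1,4.5), (14,G3,4.5), (16,G1,6), (18,G2,7), (22,G1,8.5), (22,G2,8.5), (25,G2,10.5), (25,G3,10.5)
Step 2: Sum ranks within each group.
R_1 = 23.5 (n_1 = 5)
R_2 = 26 (n_2 = 3)
R_3 = 16.5 (n_3 = 3)
Step 3: H = 12/(N(N+1)) * sum(R_i^2/n_i) - 3(N+1)
     = 12/(11*12) * (23.5^2/5 + 26^2/3 + 16.5^2/3) - 3*12
     = 0.090909 * 426.533 - 36
     = 2.775758.
Step 4: Ties present; correction factor C = 1 - 24/(11^3 - 11) = 0.981818. Corrected H = 2.775758 / 0.981818 = 2.827160.
Step 5: Under H0, H ~ chi^2(2); p-value = 0.243271.
Step 6: alpha = 0.05. fail to reject H0.

H = 2.8272, df = 2, p = 0.243271, fail to reject H0.


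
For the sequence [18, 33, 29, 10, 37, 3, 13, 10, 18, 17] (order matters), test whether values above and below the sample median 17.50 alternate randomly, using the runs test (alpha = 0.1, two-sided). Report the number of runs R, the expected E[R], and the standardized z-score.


Step 1: Compute median = 17.50; label A = above, B = below.
Labels in order: AAABABBBAB  (n_A = 5, n_B = 5)
Step 2: Count runs R = 6.
Step 3: Under H0 (random ordering), E[R] = 2*n_A*n_B/(n_A+n_B) + 1 = 2*5*5/10 + 1 = 6.0000.
        Var[R] = 2*n_A*n_B*(2*n_A*n_B - n_A - n_B) / ((n_A+n_B)^2 * (n_A+n_B-1)) = 2000/900 = 2.2222.
        SD[R] = 1.4907.
Step 4: R = E[R], so z = 0 with no continuity correction.
Step 5: Two-sided p-value via normal approximation = 2*(1 - Phi(|z|)) = 1.000000.
Step 6: alpha = 0.1. fail to reject H0.

R = 6, z = 0.0000, p = 1.000000, fail to reject H0.
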